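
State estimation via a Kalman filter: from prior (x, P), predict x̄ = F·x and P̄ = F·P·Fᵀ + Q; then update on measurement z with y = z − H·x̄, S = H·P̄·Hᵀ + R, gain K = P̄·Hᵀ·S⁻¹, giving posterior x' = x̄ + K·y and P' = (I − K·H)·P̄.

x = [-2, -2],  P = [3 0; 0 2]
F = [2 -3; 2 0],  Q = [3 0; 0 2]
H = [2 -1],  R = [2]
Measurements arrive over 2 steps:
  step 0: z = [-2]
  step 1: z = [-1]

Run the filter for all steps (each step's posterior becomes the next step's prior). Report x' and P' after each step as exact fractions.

step 0: x' = [-17/5, -5], P' = [96/25 33/5; 33/5 13]
step 1: x' = [-6361/4262, -9065/4262], P' = [3123/2131 4539/2131; 4539/2131 9901/2131]

step 0: x̄ = F·x = [2, -4]
step 0: P̄ = F·P·Fᵀ + Q = [33 12; 12 14]
step 0: y = z − H·x̄ = [-10]
step 0: S = H·P̄·Hᵀ + R = [100]
step 0: K = P̄·Hᵀ·S⁻¹ = [27/50; 1/10]
step 0: x' = x̄ + K·y = [-17/5, -5]
step 0: P' = (I − K·H)·P̄ = [96/25 33/5; 33/5 13]
step 1: x̄ = F·x = [41/5, -34/5]
step 1: P̄ = F·P·Fᵀ + Q = [1404/25 -606/25; -606/25 434/25]
step 1: y = z − H·x̄ = [-121/5]
step 1: S = H·P̄·Hᵀ + R = [8524/25]
step 1: K = P̄·Hᵀ·S⁻¹ = [1707/4262; -823/4262]
step 1: x' = x̄ + K·y = [-6361/4262, -9065/4262]
step 1: P' = (I − K·H)·P̄ = [3123/2131 4539/2131; 4539/2131 9901/2131]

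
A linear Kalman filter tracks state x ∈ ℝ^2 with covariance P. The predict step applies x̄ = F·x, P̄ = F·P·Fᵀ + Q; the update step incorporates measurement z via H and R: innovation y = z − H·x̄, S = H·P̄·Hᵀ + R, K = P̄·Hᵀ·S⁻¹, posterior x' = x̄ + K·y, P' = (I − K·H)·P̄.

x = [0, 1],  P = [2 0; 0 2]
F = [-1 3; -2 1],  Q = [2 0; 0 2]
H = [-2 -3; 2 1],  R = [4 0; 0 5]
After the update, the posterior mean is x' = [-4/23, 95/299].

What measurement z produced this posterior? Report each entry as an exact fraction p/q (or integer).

x̄ = F·x = [3, 1]
P̄ = F·P·Fᵀ + Q = [22 10; 10 12]
S = H·P̄·Hᵀ + R = [320 -204; -204 145]
K = P̄·Hᵀ·S⁻¹ = [11/184 21/46; -199/598 -74/299]
x' − x̄ = [-73/23, -204/299] = K·y
y = (KᵀK)⁻¹·Kᵀ·(x' − x̄) = [8, -8]
z = y + H·x̄ = [8, -8] + [-9, 7] = [-1, -1]

z = [-1, -1]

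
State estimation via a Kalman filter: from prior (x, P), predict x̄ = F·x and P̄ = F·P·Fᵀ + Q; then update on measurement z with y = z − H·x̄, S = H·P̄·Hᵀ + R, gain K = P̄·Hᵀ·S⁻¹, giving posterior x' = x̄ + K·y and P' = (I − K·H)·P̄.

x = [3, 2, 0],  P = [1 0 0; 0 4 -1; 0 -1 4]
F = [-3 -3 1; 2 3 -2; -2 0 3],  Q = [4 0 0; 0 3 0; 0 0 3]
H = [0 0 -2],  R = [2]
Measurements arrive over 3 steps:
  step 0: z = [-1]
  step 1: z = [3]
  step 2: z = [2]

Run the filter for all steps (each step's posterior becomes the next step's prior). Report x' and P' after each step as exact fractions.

step 0: x' = [-318/29, 563/87, 37/87], P' = [1225/29 -1045/29 9/29; -1045/29 3439/87 -37/87; 9/29 -37/87 43/87]
step 1: x' = [50173/6027, -288718/30135, -14351/10045], P' = [504157/6027 -487373/6027 227/2009; -487373/6027 2680694/30135 1263/10045; 227/2009 1263/10045 5008/10045]
step 2: x' = [67137366/20565937, -9881926/20565937, -3023813/2937991], P' = [2061037115/20565937 -1962886376/20565937 68148/2937991; -1962886376/20565937 2089313979/20565937 645151/2937991; 68148/2937991 645151/2937991 209549/419713]

step 0: x̄ = F·x = [-15, 12, -6]
step 0: P̄ = F·P·Fᵀ + Q = [59 -59 27; -59 71 -37; 27 -37 43]
step 0: y = z − H·x̄ = [-13]
step 0: S = H·P̄·Hᵀ + R = [174]
step 0: K = P̄·Hᵀ·S⁻¹ = [-9/29; 37/87; -43/87]
step 0: x' = x̄ + K·y = [-318/29, 563/87, 37/87]
step 0: P' = (I − K·H)·P̄ = [1225/29 -1045/29 9/29; -1045/29 3439/87 -37/87; 9/29 -37/87 43/87]
step 1: x̄ = F·x = [1210/87, -293/87, 673/29]
step 1: P̄ = F·P·Fᵀ + Q = [8047/87 -6179/87 1135/29; -6179/87 8692/87 1263/29; 1135/29 1263/29 5008/29]
step 1: y = z − H·x̄ = [1433/29]
step 1: S = H·P̄·Hᵀ + R = [20090/29]
step 1: K = P̄·Hᵀ·S⁻¹ = [-227/2009; -1263/10045; -5008/10045]
step 1: x' = x̄ + K·y = [50173/6027, -288718/30135, -14351/10045]
step 1: P' = (I − K·H)·P̄ = [504157/6027 -487373/6027 227/2009; -487373/6027 2680694/30135 1263/10045; 227/2009 1263/10045 5008/10045]
step 2: x̄ = F·x = [23502/10045, -278318/30135, -90127/4305]
step 2: P̄ = F·P·Fᵀ + Q = [1014047/10045 -888896/10045 22716/1435; -888896/10045 5044799/30135 645151/4305; 22716/1435 645151/4305 209549/615]
step 2: y = z − H·x̄ = [-171644/4305]
step 2: S = H·P̄·Hᵀ + R = [839426/615]
step 2: K = P̄·Hᵀ·S⁻¹ = [-68148/2937991; -645151/2937991; -209549/419713]
step 2: x' = x̄ + K·y = [67137366/20565937, -9881926/20565937, -3023813/2937991]
step 2: P' = (I − K·H)·P̄ = [2061037115/20565937 -1962886376/20565937 68148/2937991; -1962886376/20565937 2089313979/20565937 645151/2937991; 68148/2937991 645151/2937991 209549/419713]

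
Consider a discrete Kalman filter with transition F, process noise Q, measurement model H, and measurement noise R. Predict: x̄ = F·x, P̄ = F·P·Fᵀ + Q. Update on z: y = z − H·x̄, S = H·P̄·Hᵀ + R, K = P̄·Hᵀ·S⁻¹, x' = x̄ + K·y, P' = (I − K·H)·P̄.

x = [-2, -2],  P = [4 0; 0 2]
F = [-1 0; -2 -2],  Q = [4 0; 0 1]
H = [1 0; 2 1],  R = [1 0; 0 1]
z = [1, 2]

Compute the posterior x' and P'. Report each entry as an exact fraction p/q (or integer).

x' = [14/39, 61/39]
P' = [8/13 -44/39; -44/39 235/78]

x̄ = F·x = [2, 8]
P̄ = F·P·Fᵀ + Q = [8 8; 8 25]
y = z − H·x̄ = [-1, -10]
S = H·P̄·Hᵀ + R = [9 24; 24 90]
K = P̄·Hᵀ·S⁻¹ = [8/13 4/39; -44/39 59/78]
x' = x̄ + K·y = [14/39, 61/39]
P' = (I − K·H)·P̄ = [8/13 -44/39; -44/39 235/78]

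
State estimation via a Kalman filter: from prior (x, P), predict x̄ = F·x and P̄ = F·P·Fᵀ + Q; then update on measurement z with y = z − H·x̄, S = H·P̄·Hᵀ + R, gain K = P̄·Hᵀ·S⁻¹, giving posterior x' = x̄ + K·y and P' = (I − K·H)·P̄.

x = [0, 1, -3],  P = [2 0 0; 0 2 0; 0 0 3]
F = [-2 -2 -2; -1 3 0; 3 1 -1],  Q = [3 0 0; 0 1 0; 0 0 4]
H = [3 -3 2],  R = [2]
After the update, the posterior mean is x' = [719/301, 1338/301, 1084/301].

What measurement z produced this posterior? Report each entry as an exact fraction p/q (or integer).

z = [1]

x̄ = F·x = [4, 3, 4]
P̄ = F·P·Fᵀ + Q = [31 -8 -10; -8 21 0; -10 0 27]
S = H·P̄·Hᵀ + R = [602]
K = P̄·Hᵀ·S⁻¹ = [97/602; -87/602; 12/301]
x' − x̄ = [-485/301, 435/301, -120/301] = K·y
y = (KᵀK)⁻¹·Kᵀ·(x' − x̄) = [-10]
z = y + H·x̄ = [-10] + [11] = [1]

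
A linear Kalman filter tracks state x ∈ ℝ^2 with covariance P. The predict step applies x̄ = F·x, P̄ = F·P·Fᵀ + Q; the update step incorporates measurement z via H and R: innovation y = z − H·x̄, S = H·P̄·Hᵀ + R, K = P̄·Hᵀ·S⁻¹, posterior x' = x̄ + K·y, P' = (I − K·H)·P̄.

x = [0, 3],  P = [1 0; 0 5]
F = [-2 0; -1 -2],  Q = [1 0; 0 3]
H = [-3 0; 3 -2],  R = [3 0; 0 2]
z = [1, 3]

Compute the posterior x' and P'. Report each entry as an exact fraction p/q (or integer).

x̄ = F·x = [0, -6]
P̄ = F·P·Fᵀ + Q = [5 2; 2 24]
y = z − H·x̄ = [1, -9]
S = H·P̄·Hᵀ + R = [48 -33; -33 119]
K = P̄·Hᵀ·S⁻¹ = [-474/1541 11/1541; -700/1541 -738/1541]
x' = x̄ + K·y = [-573/1541, -3304/1541]
P' = (I − K·H)·P̄ = [474/1541 700/1541; 700/1541 1788/1541]

x' = [-573/1541, -3304/1541]
P' = [474/1541 700/1541; 700/1541 1788/1541]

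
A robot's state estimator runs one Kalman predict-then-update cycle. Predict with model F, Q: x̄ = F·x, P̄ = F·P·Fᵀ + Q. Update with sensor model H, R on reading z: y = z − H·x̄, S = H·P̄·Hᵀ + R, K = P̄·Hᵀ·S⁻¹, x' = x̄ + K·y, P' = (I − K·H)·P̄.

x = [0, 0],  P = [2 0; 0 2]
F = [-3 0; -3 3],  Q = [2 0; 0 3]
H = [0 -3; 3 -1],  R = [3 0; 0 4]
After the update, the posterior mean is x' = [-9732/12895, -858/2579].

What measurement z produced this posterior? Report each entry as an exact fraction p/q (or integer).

x̄ = F·x = [0, 0]
P̄ = F·P·Fᵀ + Q = [20 18; 18 39]
S = H·P̄·Hᵀ + R = [354 -45; -45 115]
K = P̄·Hᵀ·S⁻¹ = [-288/2579 4146/12895; -852/2579 3/2579]
x' − x̄ = [-9732/12895, -858/2579] = K·y
y = (KᵀK)⁻¹·Kᵀ·(x' − x̄) = [1, -2]
z = y + H·x̄ = [1, -2] + [0, 0] = [1, -2]

z = [1, -2]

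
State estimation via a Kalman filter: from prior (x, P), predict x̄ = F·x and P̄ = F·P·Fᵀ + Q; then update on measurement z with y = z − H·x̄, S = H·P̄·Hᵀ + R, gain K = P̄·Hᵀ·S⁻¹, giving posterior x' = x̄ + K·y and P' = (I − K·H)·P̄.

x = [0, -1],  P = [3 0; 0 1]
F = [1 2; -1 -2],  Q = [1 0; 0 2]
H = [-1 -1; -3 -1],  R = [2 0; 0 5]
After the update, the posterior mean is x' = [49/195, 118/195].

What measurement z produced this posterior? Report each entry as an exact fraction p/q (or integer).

z = [-1, -2]

x̄ = F·x = [-2, 2]
P̄ = F·P·Fᵀ + Q = [8 -7; -7 9]
S = H·P̄·Hᵀ + R = [5 5; 5 44]
K = P̄·Hᵀ·S⁻¹ = [41/195 -16/39; -148/195 14/39]
x' − x̄ = [439/195, -272/195] = K·y
y = (KᵀK)⁻¹·Kᵀ·(x' − x̄) = [-1, -6]
z = y + H·x̄ = [-1, -6] + [0, 4] = [-1, -2]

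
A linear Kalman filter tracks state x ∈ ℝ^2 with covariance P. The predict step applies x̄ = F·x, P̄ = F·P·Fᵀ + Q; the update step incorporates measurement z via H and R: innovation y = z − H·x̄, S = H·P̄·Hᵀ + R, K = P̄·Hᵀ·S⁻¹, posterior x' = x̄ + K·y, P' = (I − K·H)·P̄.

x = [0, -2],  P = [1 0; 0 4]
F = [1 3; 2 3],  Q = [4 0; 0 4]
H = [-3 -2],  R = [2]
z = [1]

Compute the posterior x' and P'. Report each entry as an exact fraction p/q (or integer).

x' = [-247/1003, -160/1003]
P' = [1522/1003 -2084/1003; -2084/1003 3328/1003]

x̄ = F·x = [-6, -6]
P̄ = F·P·Fᵀ + Q = [41 38; 38 44]
y = z − H·x̄ = [-29]
S = H·P̄·Hᵀ + R = [1003]
K = P̄·Hᵀ·S⁻¹ = [-199/1003; -202/1003]
x' = x̄ + K·y = [-247/1003, -160/1003]
P' = (I − K·H)·P̄ = [1522/1003 -2084/1003; -2084/1003 3328/1003]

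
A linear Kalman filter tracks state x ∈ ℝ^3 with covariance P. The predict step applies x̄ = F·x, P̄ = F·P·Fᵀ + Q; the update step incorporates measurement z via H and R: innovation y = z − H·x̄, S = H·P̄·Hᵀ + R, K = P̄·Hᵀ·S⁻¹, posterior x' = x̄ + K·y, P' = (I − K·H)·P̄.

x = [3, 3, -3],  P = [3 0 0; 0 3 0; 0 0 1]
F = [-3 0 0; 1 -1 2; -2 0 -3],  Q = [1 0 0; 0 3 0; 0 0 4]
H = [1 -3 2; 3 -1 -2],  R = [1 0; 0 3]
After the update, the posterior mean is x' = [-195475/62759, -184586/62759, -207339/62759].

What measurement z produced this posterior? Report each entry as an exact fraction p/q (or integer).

z = [-1, 1]

x̄ = F·x = [-9, -6, 3]
P̄ = F·P·Fᵀ + Q = [28 -9 18; -9 13 -12; 18 -12 25]
S = H·P̄·Hᵀ + R = [516 137; 137 158]
K = P̄·Hᵀ·S⁻¹ = [6569/62759 16945/62759; -9184/62759 1608/62759; 14240/62759 -5992/62759]
x' − x̄ = [369356/62759, 191968/62759, -395616/62759] = K·y
y = (KᵀK)⁻¹·Kᵀ·(x' − x̄) = [-16, 28]
z = y + H·x̄ = [-16, 28] + [15, -27] = [-1, 1]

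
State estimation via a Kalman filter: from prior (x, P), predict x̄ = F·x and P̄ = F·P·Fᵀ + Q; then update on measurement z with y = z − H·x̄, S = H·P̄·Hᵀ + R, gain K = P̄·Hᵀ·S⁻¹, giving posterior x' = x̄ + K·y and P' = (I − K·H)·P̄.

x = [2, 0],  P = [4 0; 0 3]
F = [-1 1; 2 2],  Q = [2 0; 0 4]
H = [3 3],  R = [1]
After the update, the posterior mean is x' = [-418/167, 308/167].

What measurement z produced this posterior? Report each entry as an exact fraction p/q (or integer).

x̄ = F·x = [-2, 4]
P̄ = F·P·Fᵀ + Q = [9 -2; -2 32]
S = H·P̄·Hᵀ + R = [334]
K = P̄·Hᵀ·S⁻¹ = [21/334; 45/167]
x' − x̄ = [-84/167, -360/167] = K·y
y = (KᵀK)⁻¹·Kᵀ·(x' − x̄) = [-8]
z = y + H·x̄ = [-8] + [6] = [-2]

z = [-2]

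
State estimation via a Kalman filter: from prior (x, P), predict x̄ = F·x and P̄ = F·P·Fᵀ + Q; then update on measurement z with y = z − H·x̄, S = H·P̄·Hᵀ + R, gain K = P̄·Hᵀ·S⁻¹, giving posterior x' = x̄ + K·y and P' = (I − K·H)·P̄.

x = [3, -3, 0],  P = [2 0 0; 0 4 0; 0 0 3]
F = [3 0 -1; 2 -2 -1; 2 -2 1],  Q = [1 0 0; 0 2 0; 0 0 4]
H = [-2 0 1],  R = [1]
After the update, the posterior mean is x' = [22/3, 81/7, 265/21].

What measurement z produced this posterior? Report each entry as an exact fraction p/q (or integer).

z = [-2]

x̄ = F·x = [9, 12, 12]
P̄ = F·P·Fᵀ + Q = [22 15 9; 15 29 21; 9 21 31]
S = H·P̄·Hᵀ + R = [84]
K = P̄·Hᵀ·S⁻¹ = [-5/12; -3/28; 13/84]
x' − x̄ = [-5/3, -3/7, 13/21] = K·y
y = (KᵀK)⁻¹·Kᵀ·(x' − x̄) = [4]
z = y + H·x̄ = [4] + [-6] = [-2]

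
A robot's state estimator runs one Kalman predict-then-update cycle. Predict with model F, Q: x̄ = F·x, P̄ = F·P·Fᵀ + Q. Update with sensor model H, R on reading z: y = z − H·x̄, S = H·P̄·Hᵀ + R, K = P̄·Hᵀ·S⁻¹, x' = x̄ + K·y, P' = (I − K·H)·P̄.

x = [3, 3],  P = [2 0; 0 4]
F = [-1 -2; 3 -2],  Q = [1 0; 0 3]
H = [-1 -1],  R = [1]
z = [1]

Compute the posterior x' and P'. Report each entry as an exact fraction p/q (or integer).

x' = [-548/77, 466/77]
P' = [622/77 -593/77; -593/77 640/77]

x̄ = F·x = [-9, 3]
P̄ = F·P·Fᵀ + Q = [19 10; 10 37]
y = z − H·x̄ = [-5]
S = H·P̄·Hᵀ + R = [77]
K = P̄·Hᵀ·S⁻¹ = [-29/77; -47/77]
x' = x̄ + K·y = [-548/77, 466/77]
P' = (I − K·H)·P̄ = [622/77 -593/77; -593/77 640/77]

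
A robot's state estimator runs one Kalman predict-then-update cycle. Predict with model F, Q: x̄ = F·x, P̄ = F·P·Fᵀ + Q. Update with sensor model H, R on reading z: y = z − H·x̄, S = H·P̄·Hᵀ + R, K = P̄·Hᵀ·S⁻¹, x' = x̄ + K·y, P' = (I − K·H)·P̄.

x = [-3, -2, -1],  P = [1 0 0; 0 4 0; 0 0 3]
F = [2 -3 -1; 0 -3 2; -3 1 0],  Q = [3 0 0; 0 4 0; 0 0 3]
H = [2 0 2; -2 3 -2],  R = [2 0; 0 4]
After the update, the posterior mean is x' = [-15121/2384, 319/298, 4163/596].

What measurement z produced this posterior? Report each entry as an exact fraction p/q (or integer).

z = [1, 2]

x̄ = F·x = [1, 4, 7]
P̄ = F·P·Fᵀ + Q = [46 30 -18; 30 52 -12; -18 -12 16]
S = H·P̄·Hᵀ + R = [106 4; 4 360]
K = P̄·Hᵀ·S⁻¹ = [2503/4768 845/9536; 195/596 393/1192; -41/1192 -211/2384]
x' − x̄ = [-17505/2384, -873/298, -9/596] = K·y
y = (KᵀK)⁻¹·Kᵀ·(x' − x̄) = [-15, 6]
z = y + H·x̄ = [-15, 6] + [16, -4] = [1, 2]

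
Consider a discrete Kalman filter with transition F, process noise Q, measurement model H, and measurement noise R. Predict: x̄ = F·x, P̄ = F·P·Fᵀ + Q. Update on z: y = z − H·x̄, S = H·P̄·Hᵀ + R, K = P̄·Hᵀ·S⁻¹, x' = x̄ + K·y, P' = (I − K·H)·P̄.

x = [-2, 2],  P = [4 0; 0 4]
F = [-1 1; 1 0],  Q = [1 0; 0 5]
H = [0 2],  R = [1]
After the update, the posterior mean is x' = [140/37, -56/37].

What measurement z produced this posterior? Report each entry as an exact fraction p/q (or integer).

x̄ = F·x = [4, -2]
P̄ = F·P·Fᵀ + Q = [9 -4; -4 9]
S = H·P̄·Hᵀ + R = [37]
K = P̄·Hᵀ·S⁻¹ = [-8/37; 18/37]
x' − x̄ = [-8/37, 18/37] = K·y
y = (KᵀK)⁻¹·Kᵀ·(x' − x̄) = [1]
z = y + H·x̄ = [1] + [-4] = [-3]

z = [-3]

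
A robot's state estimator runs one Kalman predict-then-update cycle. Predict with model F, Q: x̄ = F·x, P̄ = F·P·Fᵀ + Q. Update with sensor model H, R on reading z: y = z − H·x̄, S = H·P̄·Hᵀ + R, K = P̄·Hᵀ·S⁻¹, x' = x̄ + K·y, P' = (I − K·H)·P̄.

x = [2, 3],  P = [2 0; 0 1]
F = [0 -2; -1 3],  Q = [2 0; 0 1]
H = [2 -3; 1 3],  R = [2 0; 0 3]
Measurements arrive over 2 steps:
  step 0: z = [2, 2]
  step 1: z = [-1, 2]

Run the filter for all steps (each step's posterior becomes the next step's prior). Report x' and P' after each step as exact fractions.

step 0: x' = [11/15, 1/15], P' = [92/205 22/205; 22/205 32/205]
step 1: x' = [14916/120341, 155633/361023], P' = [51918/120341 12096/120341; 12096/120341 17866/120341]

step 0: x̄ = F·x = [-6, 7]
step 0: P̄ = F·P·Fᵀ + Q = [6 -6; -6 12]
step 0: y = z − H·x̄ = [35, -13]
step 0: S = H·P̄·Hᵀ + R = [206 -114; -114 81]
step 0: K = P̄·Hᵀ·S⁻¹ = [59/205 158/615; -26/205 118/615]
step 0: x' = x̄ + K·y = [11/15, 1/15]
step 0: P' = (I − K·H)·P̄ = [92/205 22/205; 22/205 32/205]
step 1: x̄ = F·x = [-2/15, -8/15]
step 1: P̄ = F·P·Fᵀ + Q = [538/205 -148/205; -148/205 453/205]
step 1: y = z − H·x̄ = [-7/3, 56/15]
step 1: S = H·P̄·Hᵀ + R = [1683/41 -689/41; -689/41 4342/205]
step 1: K = P̄·Hᵀ·S⁻¹ = [2598/9257 29402/120341; -1131/9257 21898/120341]
step 1: x' = x̄ + K·y = [14916/120341, 155633/361023]
step 1: P' = (I − K·H)·P̄ = [51918/120341 12096/120341; 12096/120341 17866/120341]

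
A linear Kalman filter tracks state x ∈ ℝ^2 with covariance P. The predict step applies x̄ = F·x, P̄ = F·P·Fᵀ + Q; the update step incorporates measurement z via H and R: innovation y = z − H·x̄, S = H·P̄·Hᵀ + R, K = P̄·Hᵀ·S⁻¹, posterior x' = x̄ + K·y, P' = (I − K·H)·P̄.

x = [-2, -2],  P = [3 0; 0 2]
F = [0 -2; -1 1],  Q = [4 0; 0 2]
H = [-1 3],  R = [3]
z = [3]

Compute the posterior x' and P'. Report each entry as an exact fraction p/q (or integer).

x' = [40/17, 175/102]
P' = [108/17 32/17; 32/17 89/102]

x̄ = F·x = [4, 0]
P̄ = F·P·Fᵀ + Q = [12 -4; -4 7]
y = z − H·x̄ = [7]
S = H·P̄·Hᵀ + R = [102]
K = P̄·Hᵀ·S⁻¹ = [-4/17; 25/102]
x' = x̄ + K·y = [40/17, 175/102]
P' = (I − K·H)·P̄ = [108/17 32/17; 32/17 89/102]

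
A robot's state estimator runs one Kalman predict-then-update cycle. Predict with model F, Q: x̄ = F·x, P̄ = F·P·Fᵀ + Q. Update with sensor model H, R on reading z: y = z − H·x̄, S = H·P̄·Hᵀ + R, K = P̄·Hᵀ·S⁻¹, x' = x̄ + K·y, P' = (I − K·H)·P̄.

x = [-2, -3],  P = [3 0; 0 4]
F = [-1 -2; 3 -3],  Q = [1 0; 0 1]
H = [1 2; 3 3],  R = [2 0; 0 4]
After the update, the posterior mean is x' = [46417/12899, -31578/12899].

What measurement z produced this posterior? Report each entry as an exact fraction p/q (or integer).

z = [-1, 3]

x̄ = F·x = [8, 3]
P̄ = F·P·Fᵀ + Q = [20 15; 15 64]
S = H·P̄·Hᵀ + R = [338 579; 579 1030]
K = P̄·Hᵀ·S⁻¹ = [-9295/12899 6540/12899; 10067/12899 -2691/12899]
x' − x̄ = [-56775/12899, -70275/12899] = K·y
y = (KᵀK)⁻¹·Kᵀ·(x' − x̄) = [-15, -30]
z = y + H·x̄ = [-15, -30] + [14, 33] = [-1, 3]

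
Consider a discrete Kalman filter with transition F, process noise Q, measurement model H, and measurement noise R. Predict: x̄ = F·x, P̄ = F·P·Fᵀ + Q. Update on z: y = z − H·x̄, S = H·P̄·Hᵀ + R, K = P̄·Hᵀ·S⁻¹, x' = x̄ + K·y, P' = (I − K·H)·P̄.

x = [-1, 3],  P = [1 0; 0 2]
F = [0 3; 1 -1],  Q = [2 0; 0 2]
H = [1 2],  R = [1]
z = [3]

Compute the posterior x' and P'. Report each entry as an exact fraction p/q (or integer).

x' = [169/17, -60/17]
P' = [276/17 -134/17; -134/17 69/17]

x̄ = F·x = [9, -4]
P̄ = F·P·Fᵀ + Q = [20 -6; -6 5]
y = z − H·x̄ = [2]
S = H·P̄·Hᵀ + R = [17]
K = P̄·Hᵀ·S⁻¹ = [8/17; 4/17]
x' = x̄ + K·y = [169/17, -60/17]
P' = (I − K·H)·P̄ = [276/17 -134/17; -134/17 69/17]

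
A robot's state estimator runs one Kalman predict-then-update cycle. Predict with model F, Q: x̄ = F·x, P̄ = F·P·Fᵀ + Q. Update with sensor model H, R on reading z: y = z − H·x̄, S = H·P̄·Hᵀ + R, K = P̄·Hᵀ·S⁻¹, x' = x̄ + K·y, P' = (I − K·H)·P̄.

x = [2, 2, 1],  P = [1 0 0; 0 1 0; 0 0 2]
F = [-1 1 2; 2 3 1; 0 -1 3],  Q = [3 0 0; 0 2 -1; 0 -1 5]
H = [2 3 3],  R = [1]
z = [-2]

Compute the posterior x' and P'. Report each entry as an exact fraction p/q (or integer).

x̄ = F·x = [2, 11, 1]
P̄ = F·P·Fᵀ + Q = [13 5 11; 5 17 2; 11 2 24]
y = z − H·x̄ = [-42]
S = H·P̄·Hᵀ + R = [650]
K = P̄·Hᵀ·S⁻¹ = [37/325; 67/650; 2/13]
x' = x̄ + K·y = [-904/325, 2168/325, -71/13]
P' = (I − K·H)·P̄ = [1487/325 -854/325 -5/13; -854/325 6561/650 -108/13; -5/13 -108/13 112/13]

x' = [-904/325, 2168/325, -71/13]
P' = [1487/325 -854/325 -5/13; -854/325 6561/650 -108/13; -5/13 -108/13 112/13]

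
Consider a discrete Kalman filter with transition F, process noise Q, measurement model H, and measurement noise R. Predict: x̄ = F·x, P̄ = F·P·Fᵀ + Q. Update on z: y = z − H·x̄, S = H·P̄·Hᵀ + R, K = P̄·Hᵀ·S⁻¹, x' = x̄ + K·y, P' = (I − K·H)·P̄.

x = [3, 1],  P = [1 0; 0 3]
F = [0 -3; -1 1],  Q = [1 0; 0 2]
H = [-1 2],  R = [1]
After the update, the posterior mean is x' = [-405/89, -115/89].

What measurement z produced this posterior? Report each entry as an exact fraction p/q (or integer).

x̄ = F·x = [-3, -2]
P̄ = F·P·Fᵀ + Q = [28 -9; -9 6]
S = H·P̄·Hᵀ + R = [89]
K = P̄·Hᵀ·S⁻¹ = [-46/89; 21/89]
x' − x̄ = [-138/89, 63/89] = K·y
y = (KᵀK)⁻¹·Kᵀ·(x' − x̄) = [3]
z = y + H·x̄ = [3] + [-1] = [2]

z = [2]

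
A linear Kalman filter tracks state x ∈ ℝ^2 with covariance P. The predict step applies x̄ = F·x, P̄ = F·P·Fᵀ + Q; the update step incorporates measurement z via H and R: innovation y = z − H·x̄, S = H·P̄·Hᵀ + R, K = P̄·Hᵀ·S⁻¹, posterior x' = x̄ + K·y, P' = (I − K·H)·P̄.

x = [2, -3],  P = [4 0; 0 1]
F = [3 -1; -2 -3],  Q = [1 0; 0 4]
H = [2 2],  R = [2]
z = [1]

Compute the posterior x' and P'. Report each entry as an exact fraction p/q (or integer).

x̄ = F·x = [9, 5]
P̄ = F·P·Fᵀ + Q = [38 -21; -21 29]
y = z − H·x̄ = [-27]
S = H·P̄·Hᵀ + R = [102]
K = P̄·Hᵀ·S⁻¹ = [1/3; 8/51]
x' = x̄ + K·y = [0, 13/17]
P' = (I − K·H)·P̄ = [80/3 -79/3; -79/3 1351/51]

x' = [0, 13/17]
P' = [80/3 -79/3; -79/3 1351/51]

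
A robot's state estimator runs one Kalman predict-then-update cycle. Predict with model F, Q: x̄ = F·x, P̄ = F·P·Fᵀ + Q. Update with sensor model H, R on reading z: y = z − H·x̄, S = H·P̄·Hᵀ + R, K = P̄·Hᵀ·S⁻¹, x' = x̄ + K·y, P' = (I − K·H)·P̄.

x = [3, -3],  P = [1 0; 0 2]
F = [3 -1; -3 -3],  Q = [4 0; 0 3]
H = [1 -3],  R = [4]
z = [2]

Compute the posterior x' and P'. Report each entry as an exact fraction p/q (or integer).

x' = [3444/307, 930/307]
P' = [4029/307 1311/307; 1311/307 561/307]

x̄ = F·x = [12, 0]
P̄ = F·P·Fᵀ + Q = [15 -3; -3 30]
y = z − H·x̄ = [-10]
S = H·P̄·Hᵀ + R = [307]
K = P̄·Hᵀ·S⁻¹ = [24/307; -93/307]
x' = x̄ + K·y = [3444/307, 930/307]
P' = (I − K·H)·P̄ = [4029/307 1311/307; 1311/307 561/307]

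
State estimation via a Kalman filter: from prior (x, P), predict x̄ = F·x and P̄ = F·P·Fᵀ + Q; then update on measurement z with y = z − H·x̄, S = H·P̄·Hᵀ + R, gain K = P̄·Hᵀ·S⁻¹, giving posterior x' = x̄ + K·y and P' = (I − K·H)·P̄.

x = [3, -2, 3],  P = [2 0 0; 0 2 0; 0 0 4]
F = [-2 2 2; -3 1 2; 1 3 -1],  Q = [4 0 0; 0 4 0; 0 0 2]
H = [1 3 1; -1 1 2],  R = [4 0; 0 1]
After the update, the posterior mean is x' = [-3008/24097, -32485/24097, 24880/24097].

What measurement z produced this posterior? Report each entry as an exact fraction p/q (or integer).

z = [-3, 1]

x̄ = F·x = [-4, -5, -6]
P̄ = F·P·Fᵀ + Q = [36 32 0; 32 40 -8; 0 -8 26]
S = H·P̄·Hᵀ + R = [570 16; 16 85]
K = P̄·Hᵀ·S⁻¹ = [5642/24097 -2196/24097; 6184/24097 -3432/24097; -267/24097 12524/24097]
x' − x̄ = [93380/24097, 88000/24097, 169462/24097] = K·y
y = (KᵀK)⁻¹·Kᵀ·(x' − x̄) = [22, 14]
z = y + H·x̄ = [22, 14] + [-25, -13] = [-3, 1]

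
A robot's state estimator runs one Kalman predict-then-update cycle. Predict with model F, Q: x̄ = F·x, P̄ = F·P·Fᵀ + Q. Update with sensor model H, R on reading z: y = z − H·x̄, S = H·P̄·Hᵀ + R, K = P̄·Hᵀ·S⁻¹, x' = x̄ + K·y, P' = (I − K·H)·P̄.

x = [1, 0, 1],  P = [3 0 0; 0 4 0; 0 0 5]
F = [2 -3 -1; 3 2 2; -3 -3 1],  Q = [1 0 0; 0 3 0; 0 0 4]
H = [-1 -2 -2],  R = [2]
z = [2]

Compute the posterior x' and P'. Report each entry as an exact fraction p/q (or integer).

x' = [-41/67, 517/134, -1211/268]
P' = [3042/67 -1480/67 -29/67; -1480/67 4133/67 -6769/134; -29/67 -6769/134 13671/268]

x̄ = F·x = [1, 5, -2]
P̄ = F·P·Fᵀ + Q = [54 -16 13; -16 66 -41; 13 -41 72]
y = z − H·x̄ = [9]
S = H·P̄·Hᵀ + R = [268]
K = P̄·Hᵀ·S⁻¹ = [-12/67; -17/134; -75/268]
x' = x̄ + K·y = [-41/67, 517/134, -1211/268]
P' = (I − K·H)·P̄ = [3042/67 -1480/67 -29/67; -1480/67 4133/67 -6769/134; -29/67 -6769/134 13671/268]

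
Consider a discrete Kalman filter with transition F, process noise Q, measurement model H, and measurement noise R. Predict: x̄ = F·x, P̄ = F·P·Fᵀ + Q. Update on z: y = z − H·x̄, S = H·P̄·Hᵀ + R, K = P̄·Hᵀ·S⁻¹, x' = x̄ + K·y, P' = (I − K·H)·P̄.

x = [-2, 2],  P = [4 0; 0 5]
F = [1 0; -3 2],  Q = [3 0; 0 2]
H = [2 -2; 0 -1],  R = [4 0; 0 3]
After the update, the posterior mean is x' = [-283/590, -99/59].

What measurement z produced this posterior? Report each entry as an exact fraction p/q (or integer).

z = [2, 3]

x̄ = F·x = [-2, 10]
P̄ = F·P·Fᵀ + Q = [7 -12; -12 58]
S = H·P̄·Hᵀ + R = [360 140; 140 61]
K = P̄·Hᵀ·S⁻¹ = [319/1180 -25/59; -21/118 -32/59]
x' − x̄ = [897/590, -689/59] = K·y
y = (KᵀK)⁻¹·Kᵀ·(x' − x̄) = [26, 13]
z = y + H·x̄ = [26, 13] + [-24, -10] = [2, 3]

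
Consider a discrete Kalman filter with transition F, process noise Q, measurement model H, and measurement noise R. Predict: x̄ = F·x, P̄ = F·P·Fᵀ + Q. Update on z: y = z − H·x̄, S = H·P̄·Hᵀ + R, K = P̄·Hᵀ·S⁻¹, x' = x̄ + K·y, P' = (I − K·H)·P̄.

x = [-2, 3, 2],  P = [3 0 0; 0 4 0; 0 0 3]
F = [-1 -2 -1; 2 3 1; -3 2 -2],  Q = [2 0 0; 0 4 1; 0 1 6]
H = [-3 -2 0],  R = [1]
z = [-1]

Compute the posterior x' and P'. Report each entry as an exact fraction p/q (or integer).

x̄ = F·x = [-6, 7, 8]
P̄ = F·P·Fᵀ + Q = [24 -33 -1; -33 55 1; -1 1 61]
y = z − H·x̄ = [-5]
S = H·P̄·Hᵀ + R = [41]
K = P̄·Hᵀ·S⁻¹ = [-6/41; -11/41; 1/41]
x' = x̄ + K·y = [-216/41, 342/41, 323/41]
P' = (I − K·H)·P̄ = [948/41 -1419/41 -35/41; -1419/41 2134/41 52/41; -35/41 52/41 2500/41]

x' = [-216/41, 342/41, 323/41]
P' = [948/41 -1419/41 -35/41; -1419/41 2134/41 52/41; -35/41 52/41 2500/41]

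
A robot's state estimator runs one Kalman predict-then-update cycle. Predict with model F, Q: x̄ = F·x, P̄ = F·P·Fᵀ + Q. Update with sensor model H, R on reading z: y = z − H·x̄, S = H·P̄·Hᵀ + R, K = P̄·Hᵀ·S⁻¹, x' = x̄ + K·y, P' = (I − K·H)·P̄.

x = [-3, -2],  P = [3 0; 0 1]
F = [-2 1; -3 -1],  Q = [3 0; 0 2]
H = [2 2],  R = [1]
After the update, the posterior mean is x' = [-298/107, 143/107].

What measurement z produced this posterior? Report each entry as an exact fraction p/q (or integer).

z = [-3]

x̄ = F·x = [4, 11]
P̄ = F·P·Fᵀ + Q = [16 17; 17 30]
S = H·P̄·Hᵀ + R = [321]
K = P̄·Hᵀ·S⁻¹ = [22/107; 94/321]
x' − x̄ = [-726/107, -1034/107] = K·y
y = (KᵀK)⁻¹·Kᵀ·(x' − x̄) = [-33]
z = y + H·x̄ = [-33] + [30] = [-3]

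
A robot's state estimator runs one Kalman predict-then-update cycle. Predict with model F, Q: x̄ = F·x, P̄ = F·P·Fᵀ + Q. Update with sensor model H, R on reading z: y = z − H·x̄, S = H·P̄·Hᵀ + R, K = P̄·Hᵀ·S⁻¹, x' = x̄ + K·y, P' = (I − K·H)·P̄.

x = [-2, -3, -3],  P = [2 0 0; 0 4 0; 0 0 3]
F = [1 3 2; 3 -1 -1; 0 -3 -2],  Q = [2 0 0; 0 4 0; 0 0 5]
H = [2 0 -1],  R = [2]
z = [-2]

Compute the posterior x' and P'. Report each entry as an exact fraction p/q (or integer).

x̄ = F·x = [-17, 0, 15]
P̄ = F·P·Fᵀ + Q = [52 -12 -48; -12 29 18; -48 18 53]
y = z − H·x̄ = [47]
S = H·P̄·Hᵀ + R = [455]
K = P̄·Hᵀ·S⁻¹ = [152/455; -6/65; -149/455]
x' = x̄ + K·y = [-591/455, -282/65, -178/455]
P' = (I − K·H)·P̄ = [556/455 132/65 808/455; 132/65 1633/65 276/65; 808/455 276/65 1914/455]

x' = [-591/455, -282/65, -178/455]
P' = [556/455 132/65 808/455; 132/65 1633/65 276/65; 808/455 276/65 1914/455]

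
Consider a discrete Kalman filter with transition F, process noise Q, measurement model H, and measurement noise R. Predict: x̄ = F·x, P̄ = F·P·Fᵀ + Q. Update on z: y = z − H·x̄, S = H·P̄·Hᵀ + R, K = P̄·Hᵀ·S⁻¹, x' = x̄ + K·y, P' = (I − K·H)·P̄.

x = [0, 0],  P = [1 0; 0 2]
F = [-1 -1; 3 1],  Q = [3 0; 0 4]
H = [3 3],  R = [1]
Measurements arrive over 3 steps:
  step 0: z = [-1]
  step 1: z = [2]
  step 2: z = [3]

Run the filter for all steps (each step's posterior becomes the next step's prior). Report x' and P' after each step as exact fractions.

step 0: x̄ = F·x = [0, 0]
step 0: P̄ = F·P·Fᵀ + Q = [6 -5; -5 15]
step 0: y = z − H·x̄ = [-1]
step 0: S = H·P̄·Hᵀ + R = [100]
step 0: K = P̄·Hᵀ·S⁻¹ = [3/100; 3/10]
step 0: x' = x̄ + K·y = [-3/100, -3/10]
step 0: P' = (I − K·H)·P̄ = [591/100 -59/10; -59/10 6]
step 1: x̄ = F·x = [33/100, -39/100]
step 1: P̄ = F·P·Fᵀ + Q = [311/100 -13/100; -13/100 2779/100]
step 1: y = z − H·x̄ = [109/50]
step 1: S = H·P̄·Hᵀ + R = [6919/25]
step 1: K = P̄·Hᵀ·S⁻¹ = [447/13838; 4149/13838]
step 1: x' = x̄ + K·y = [5541/13838, 1824/6919]
step 1: P' = (I − K·H)·P̄ = [19520/6919 -38891/13838; -38891/13838 20137/6919]
step 2: x̄ = F·x = [-9189/13838, 20271/13838]
step 2: P̄ = F·P·Fᵀ + Q = [21523/6919 -915/6919; -915/6919 106820/6919]
step 2: y = z − H·x̄ = [4134/6919]
step 2: S = H·P̄·Hᵀ + R = [1145536/6919]
step 2: K = P̄·Hᵀ·S⁻¹ = [138/2557; 317715/1145536]
step 2: x' = x̄ + K·y = [-3231/5114, 933951/572768]
step 2: P' = (I − K·H)·P̄ = [6721/2557 -6675/2557; -6675/2557 3096305/1145536]

step 0: x' = [-3/100, -3/10], P' = [591/100 -59/10; -59/10 6]
step 1: x' = [5541/13838, 1824/6919], P' = [19520/6919 -38891/13838; -38891/13838 20137/6919]
step 2: x' = [-3231/5114, 933951/572768], P' = [6721/2557 -6675/2557; -6675/2557 3096305/1145536]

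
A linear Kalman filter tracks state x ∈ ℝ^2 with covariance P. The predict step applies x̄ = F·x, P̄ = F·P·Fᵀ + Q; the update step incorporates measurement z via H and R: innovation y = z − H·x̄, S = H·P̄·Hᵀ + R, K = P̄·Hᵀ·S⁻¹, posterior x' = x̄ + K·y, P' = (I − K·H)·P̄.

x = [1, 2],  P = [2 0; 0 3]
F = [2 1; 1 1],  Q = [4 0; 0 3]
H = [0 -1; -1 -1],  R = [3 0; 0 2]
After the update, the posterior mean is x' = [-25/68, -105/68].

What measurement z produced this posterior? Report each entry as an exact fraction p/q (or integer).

x̄ = F·x = [4, 3]
P̄ = F·P·Fᵀ + Q = [15 7; 7 8]
S = H·P̄·Hᵀ + R = [11 15; 15 39]
K = P̄·Hᵀ·S⁻¹ = [19/68 -137/204; -29/68 -15/68]
x' − x̄ = [-297/68, -309/68] = K·y
y = (KᵀK)⁻¹·Kᵀ·(x' − x̄) = [6, 9]
z = y + H·x̄ = [6, 9] + [-3, -7] = [3, 2]

z = [3, 2]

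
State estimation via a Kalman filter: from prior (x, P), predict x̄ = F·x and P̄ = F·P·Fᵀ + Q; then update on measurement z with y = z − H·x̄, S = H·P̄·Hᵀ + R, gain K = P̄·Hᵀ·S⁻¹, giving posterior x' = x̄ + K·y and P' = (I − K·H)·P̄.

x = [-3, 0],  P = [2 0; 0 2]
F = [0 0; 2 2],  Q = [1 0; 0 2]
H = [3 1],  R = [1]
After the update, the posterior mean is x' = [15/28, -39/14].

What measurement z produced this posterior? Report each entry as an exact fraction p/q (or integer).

x̄ = F·x = [0, -6]
P̄ = F·P·Fᵀ + Q = [1 0; 0 18]
S = H·P̄·Hᵀ + R = [28]
K = P̄·Hᵀ·S⁻¹ = [3/28; 9/14]
x' − x̄ = [15/28, 45/14] = K·y
y = (KᵀK)⁻¹·Kᵀ·(x' − x̄) = [5]
z = y + H·x̄ = [5] + [-6] = [-1]

z = [-1]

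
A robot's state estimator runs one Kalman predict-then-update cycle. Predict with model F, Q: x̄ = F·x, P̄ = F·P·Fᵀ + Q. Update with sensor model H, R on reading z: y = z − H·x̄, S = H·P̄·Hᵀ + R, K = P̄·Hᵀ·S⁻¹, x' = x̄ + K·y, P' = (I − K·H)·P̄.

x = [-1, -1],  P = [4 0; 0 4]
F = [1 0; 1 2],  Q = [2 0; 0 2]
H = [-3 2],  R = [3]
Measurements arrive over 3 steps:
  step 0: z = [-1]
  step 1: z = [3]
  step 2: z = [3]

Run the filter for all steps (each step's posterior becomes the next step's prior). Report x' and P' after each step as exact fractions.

step 0: x' = [-117/97, -227/97], P' = [482/97 708/97; 708/97 1110/97]
step 1: x' = [1157/15391, 23199/15391], P' = [75036/15391 115206/15391; 115206/15391 188112/15391]
step 2: x' = [-670679/2609519, 2976459/2609519], P' = [12346558/2609519 18960000/2609519; 18960000/2609519 31022754/2609519]

step 0: x̄ = F·x = [-1, -3]
step 0: P̄ = F·P·Fᵀ + Q = [6 4; 4 22]
step 0: y = z − H·x̄ = [2]
step 0: S = H·P̄·Hᵀ + R = [97]
step 0: K = P̄·Hᵀ·S⁻¹ = [-10/97; 32/97]
step 0: x' = x̄ + K·y = [-117/97, -227/97]
step 0: P' = (I − K·H)·P̄ = [482/97 708/97; 708/97 1110/97]
step 1: x̄ = F·x = [-117/97, -571/97]
step 1: P̄ = F·P·Fᵀ + Q = [676/97 1898/97; 1898/97 7948/97]
step 1: y = z − H·x̄ = [1082/97]
step 1: S = H·P̄·Hᵀ + R = [15391/97]
step 1: K = P̄·Hᵀ·S⁻¹ = [1768/15391; 10202/15391]
step 1: x' = x̄ + K·y = [1157/15391, 23199/15391]
step 1: P' = (I − K·H)·P̄ = [75036/15391 115206/15391; 115206/15391 188112/15391]
step 2: x̄ = F·x = [1157/15391, 47555/15391]
step 2: P̄ = F·P·Fᵀ + Q = [105818/15391 305448/15391; 305448/15391 1319090/15391]
step 2: y = z − H·x̄ = [-45466/15391]
step 2: S = H·P̄·Hᵀ + R = [2609519/15391]
step 2: K = P̄·Hᵀ·S⁻¹ = [293442/2609519; 1721836/2609519]
step 2: x' = x̄ + K·y = [-670679/2609519, 2976459/2609519]
step 2: P' = (I − K·H)·P̄ = [12346558/2609519 18960000/2609519; 18960000/2609519 31022754/2609519]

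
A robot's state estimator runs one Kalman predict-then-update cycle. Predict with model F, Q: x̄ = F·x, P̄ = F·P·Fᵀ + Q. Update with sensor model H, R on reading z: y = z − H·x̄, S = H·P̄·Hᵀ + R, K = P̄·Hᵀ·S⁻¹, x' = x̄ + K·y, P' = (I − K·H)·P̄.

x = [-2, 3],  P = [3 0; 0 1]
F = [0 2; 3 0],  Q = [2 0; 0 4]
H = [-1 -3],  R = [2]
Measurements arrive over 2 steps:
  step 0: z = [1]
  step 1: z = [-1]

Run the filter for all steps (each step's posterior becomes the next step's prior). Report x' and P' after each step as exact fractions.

step 0: x̄ = F·x = [6, -6]
step 0: P̄ = F·P·Fᵀ + Q = [6 0; 0 31]
step 0: y = z − H·x̄ = [-11]
step 0: S = H·P̄·Hᵀ + R = [287]
step 0: K = P̄·Hᵀ·S⁻¹ = [-6/287; -93/287]
step 0: x' = x̄ + K·y = [1788/287, -699/287]
step 0: P' = (I − K·H)·P̄ = [1686/287 -558/287; -558/287 248/287]
step 1: x̄ = F·x = [-1398/287, 5364/287]
step 1: P̄ = F·P·Fᵀ + Q = [1566/287 -3348/287; -3348/287 16322/287]
step 1: y = z − H·x̄ = [14407/287]
step 1: S = H·P̄·Hᵀ + R = [128950/287]
step 1: K = P̄·Hᵀ·S⁻¹ = [4239/64475; -22809/64475]
step 1: x' = x̄ + K·y = [-101271/64475, 60051/64475]
step 1: P' = (I − K·H)·P̄ = [226584/64475 -78354/64475; -78354/64475 41324/64475]

step 0: x' = [1788/287, -699/287], P' = [1686/287 -558/287; -558/287 248/287]
step 1: x' = [-101271/64475, 60051/64475], P' = [226584/64475 -78354/64475; -78354/64475 41324/64475]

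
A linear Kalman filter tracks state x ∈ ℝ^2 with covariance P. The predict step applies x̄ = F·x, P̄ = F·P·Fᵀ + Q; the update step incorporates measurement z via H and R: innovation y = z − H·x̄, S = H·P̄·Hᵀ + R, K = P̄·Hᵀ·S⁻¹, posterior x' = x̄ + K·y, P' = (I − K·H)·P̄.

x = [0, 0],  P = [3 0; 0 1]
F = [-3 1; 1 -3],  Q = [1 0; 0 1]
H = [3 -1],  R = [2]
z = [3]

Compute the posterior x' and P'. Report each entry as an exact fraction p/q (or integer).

x̄ = F·x = [0, 0]
P̄ = F·P·Fᵀ + Q = [29 -12; -12 13]
y = z − H·x̄ = [3]
S = H·P̄·Hᵀ + R = [348]
K = P̄·Hᵀ·S⁻¹ = [33/116; -49/348]
x' = x̄ + K·y = [99/116, -49/116]
P' = (I − K·H)·P̄ = [97/116 225/116; 225/116 2123/348]

x' = [99/116, -49/116]
P' = [97/116 225/116; 225/116 2123/348]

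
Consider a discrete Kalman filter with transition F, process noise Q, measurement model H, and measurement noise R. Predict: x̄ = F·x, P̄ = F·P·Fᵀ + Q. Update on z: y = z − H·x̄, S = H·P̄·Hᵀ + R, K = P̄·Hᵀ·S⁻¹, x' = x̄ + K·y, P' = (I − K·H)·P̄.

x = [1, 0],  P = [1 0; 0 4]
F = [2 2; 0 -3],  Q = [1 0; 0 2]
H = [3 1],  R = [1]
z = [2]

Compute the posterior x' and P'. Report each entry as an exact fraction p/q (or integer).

x̄ = F·x = [2, 0]
P̄ = F·P·Fᵀ + Q = [21 -24; -24 38]
y = z − H·x̄ = [-4]
S = H·P̄·Hᵀ + R = [84]
K = P̄·Hᵀ·S⁻¹ = [13/28; -17/42]
x' = x̄ + K·y = [1/7, 34/21]
P' = (I − K·H)·P̄ = [81/28 -115/14; -115/14 509/21]

x' = [1/7, 34/21]
P' = [81/28 -115/14; -115/14 509/21]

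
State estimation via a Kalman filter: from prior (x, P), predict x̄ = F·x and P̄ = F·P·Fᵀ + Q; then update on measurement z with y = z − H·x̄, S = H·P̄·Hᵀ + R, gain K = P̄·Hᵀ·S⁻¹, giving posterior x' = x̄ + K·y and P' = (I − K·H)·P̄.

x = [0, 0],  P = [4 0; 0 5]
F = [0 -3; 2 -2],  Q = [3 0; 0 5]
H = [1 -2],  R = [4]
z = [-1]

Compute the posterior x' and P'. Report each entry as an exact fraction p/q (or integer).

x' = [1/8, 13/24]
P' = [93/2 47/2; 47/2 77/6]

x̄ = F·x = [0, 0]
P̄ = F·P·Fᵀ + Q = [48 30; 30 41]
y = z − H·x̄ = [-1]
S = H·P̄·Hᵀ + R = [96]
K = P̄·Hᵀ·S⁻¹ = [-1/8; -13/24]
x' = x̄ + K·y = [1/8, 13/24]
P' = (I − K·H)·P̄ = [93/2 47/2; 47/2 77/6]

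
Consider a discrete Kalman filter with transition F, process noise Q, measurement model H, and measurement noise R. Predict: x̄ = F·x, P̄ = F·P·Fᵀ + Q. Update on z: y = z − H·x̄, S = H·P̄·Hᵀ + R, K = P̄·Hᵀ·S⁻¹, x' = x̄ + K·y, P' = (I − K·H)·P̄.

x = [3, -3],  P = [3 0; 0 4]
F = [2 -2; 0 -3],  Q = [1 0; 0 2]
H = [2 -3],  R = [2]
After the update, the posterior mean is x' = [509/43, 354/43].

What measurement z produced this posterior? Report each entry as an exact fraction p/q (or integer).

x̄ = F·x = [12, 9]
P̄ = F·P·Fᵀ + Q = [29 24; 24 38]
S = H·P̄·Hᵀ + R = [172]
K = P̄·Hᵀ·S⁻¹ = [-7/86; -33/86]
x' − x̄ = [-7/43, -33/43] = K·y
y = (KᵀK)⁻¹·Kᵀ·(x' − x̄) = [2]
z = y + H·x̄ = [2] + [-3] = [-1]

z = [-1]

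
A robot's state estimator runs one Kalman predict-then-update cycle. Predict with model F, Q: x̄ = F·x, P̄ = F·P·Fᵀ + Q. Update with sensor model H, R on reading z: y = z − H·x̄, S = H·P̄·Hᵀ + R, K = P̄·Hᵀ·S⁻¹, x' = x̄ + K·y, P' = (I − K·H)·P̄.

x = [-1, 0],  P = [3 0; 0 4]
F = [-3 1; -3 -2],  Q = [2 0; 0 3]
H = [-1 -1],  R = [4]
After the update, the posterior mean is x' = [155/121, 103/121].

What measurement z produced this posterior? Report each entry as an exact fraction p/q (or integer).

z = [-2]

x̄ = F·x = [3, 3]
P̄ = F·P·Fᵀ + Q = [33 19; 19 46]
S = H·P̄·Hᵀ + R = [121]
K = P̄·Hᵀ·S⁻¹ = [-52/121; -65/121]
x' − x̄ = [-208/121, -260/121] = K·y
y = (KᵀK)⁻¹·Kᵀ·(x' − x̄) = [4]
z = y + H·x̄ = [4] + [-6] = [-2]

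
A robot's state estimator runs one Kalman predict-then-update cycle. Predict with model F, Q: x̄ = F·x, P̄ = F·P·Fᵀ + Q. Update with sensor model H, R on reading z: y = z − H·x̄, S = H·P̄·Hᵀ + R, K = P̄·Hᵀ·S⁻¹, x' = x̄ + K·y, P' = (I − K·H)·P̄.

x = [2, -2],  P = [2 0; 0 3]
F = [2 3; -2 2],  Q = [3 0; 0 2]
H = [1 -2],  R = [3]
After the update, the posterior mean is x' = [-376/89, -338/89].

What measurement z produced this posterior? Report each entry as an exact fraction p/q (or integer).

z = [3]

x̄ = F·x = [-2, -8]
P̄ = F·P·Fᵀ + Q = [38 10; 10 22]
S = H·P̄·Hᵀ + R = [89]
K = P̄·Hᵀ·S⁻¹ = [18/89; -34/89]
x' − x̄ = [-198/89, 374/89] = K·y
y = (KᵀK)⁻¹·Kᵀ·(x' − x̄) = [-11]
z = y + H·x̄ = [-11] + [14] = [3]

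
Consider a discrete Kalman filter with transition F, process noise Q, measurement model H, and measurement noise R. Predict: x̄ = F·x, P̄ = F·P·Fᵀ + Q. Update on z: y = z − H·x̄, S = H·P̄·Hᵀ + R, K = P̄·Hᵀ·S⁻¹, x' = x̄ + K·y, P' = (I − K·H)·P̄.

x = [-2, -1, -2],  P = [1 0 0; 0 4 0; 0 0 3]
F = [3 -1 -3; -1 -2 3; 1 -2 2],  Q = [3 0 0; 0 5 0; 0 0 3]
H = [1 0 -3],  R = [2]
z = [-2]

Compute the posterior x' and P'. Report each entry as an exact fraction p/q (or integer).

x' = [-39/25, 71/25, 3/25]
P' = [12029/375 -506/375 3967/375; -506/375 3734/375 -88/375; 3967/375 -88/375 1391/375]

x̄ = F·x = [1, -2, -4]
P̄ = F·P·Fᵀ + Q = [43 -22 -7; -22 49 33; -7 33 32]
y = z − H·x̄ = [-15]
S = H·P̄·Hᵀ + R = [375]
K = P̄·Hᵀ·S⁻¹ = [64/375; -121/375; -103/375]
x' = x̄ + K·y = [-39/25, 71/25, 3/25]
P' = (I − K·H)·P̄ = [12029/375 -506/375 3967/375; -506/375 3734/375 -88/375; 3967/375 -88/375 1391/375]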